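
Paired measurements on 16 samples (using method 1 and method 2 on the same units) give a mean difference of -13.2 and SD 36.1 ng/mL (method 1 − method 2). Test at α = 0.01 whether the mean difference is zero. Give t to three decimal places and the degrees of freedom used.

H0: μ_d = 0; H1: μ_d ≠ 0 (paired t-test on the differences, two-sided).
t = d̄/(s_d/√n) = -13.2/(36.1/√16) = -1.463
df = n − 1 = 15
Two-sided p-value ≈ 0.164
Since p ≈ 0.164 > α = 0.01, fail to reject H0; the evidence is not statistically significant.

t = -1.463, df = 15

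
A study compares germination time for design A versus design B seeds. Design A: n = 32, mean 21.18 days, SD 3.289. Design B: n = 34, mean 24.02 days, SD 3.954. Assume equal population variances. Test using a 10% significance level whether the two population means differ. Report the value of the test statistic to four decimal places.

-3.1617

Let group 1 = design A, group 2 = design B. H0: μ_1 = μ_2; H1: μ_1 ≠ μ_2 (two-sample pooled-variance t-test, two-sided).
s_p² = [(32−1)·3.289² + (34−1)·3.954²]/(32+34−2) = 13.3011
t = (21.18 − 24.02)/√[13.3011·(1/32 + 1/34)] = -3.1617
df = n₁ + n₂ − 2 = 64
Two-sided p-value ≈ 0.0024
Since p ≈ 0.0024 < α = 0.1, reject H0; the data support H1.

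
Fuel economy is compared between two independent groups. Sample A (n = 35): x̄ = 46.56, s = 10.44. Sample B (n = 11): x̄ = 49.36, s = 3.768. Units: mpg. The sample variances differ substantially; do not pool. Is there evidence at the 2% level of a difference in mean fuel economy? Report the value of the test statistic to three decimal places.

-1.334

Let group 1 = sample A, group 2 = sample B. H0: μ_1 = μ_2; H1: μ_1 ≠ μ_2 (Welch's two-sample t-test, two-sided).
t = (x̄_1 − x̄_2)/√(s_1²/n_1 + s_2²/n_2) = (46.56 − 49.36)/√(10.44²/35 + 3.768²/11) = -1.334
Welch–Satterthwaite df ≈ 42.94
Two-sided p-value ≈ 0.189
Since p ≈ 0.189 > α = 0.02, fail to reject H0; the evidence is not statistically significant.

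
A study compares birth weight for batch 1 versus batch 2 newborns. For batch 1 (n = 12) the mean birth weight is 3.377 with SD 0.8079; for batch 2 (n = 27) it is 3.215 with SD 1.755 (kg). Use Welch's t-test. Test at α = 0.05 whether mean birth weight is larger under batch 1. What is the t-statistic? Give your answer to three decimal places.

Let group 1 = batch 1, group 2 = batch 2. H0: μ_1 = μ_2; H1: μ_1 > μ_2 (Welch's two-sample t-test, right-tailed).
t = (x̄_1 − x̄_2)/√(s_1²/n_1 + s_2²/n_2) = (3.377 − 3.215)/√(0.8079²/12 + 1.755²/27) = 0.395
Welch–Satterthwaite df ≈ 36.88
p-value = P(T ≥ 0.395) ≈ 0.3477
Since p ≈ 0.3477 > α = 0.05, fail to reject H0; the data do not provide sufficient evidence against H0.

0.395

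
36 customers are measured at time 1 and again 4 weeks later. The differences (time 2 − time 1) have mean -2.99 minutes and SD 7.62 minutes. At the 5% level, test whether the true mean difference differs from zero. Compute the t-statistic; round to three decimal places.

-2.354

H0: μ_d = 0; H1: μ_d ≠ 0 (paired t-test on the differences, two-sided).
t = d̄/(s_d/√n) = -2.99/(7.62/√36) = -2.354
df = n − 1 = 35
Two-sided p-value ≈ 0.024
Since p ≈ 0.024 < α = 0.05, reject H0; the data support H1.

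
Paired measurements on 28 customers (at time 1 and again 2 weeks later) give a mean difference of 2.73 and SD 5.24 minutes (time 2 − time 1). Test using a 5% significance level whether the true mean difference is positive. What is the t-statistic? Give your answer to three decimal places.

H0: μ_d = 0; H1: μ_d > 0 (paired t-test on the differences, right-tailed).
t = d̄/(s_d/√n) = 2.73/(5.24/√28) = 2.757
df = n − 1 = 27
p-value = P(T ≥ 2.757) ≈ 0.005
Since p ≈ 0.005 < α = 0.05, reject H0; the evidence is statistically significant.

2.757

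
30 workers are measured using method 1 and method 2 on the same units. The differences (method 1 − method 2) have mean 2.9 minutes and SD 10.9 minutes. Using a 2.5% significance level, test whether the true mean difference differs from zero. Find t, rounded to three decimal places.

1.457

H0: μ_d = 0; H1: μ_d ≠ 0 (paired t-test on the differences, two-sided).
t = d̄/(s_d/√n) = 2.9/(10.9/√30) = 1.457
df = n − 1 = 29
Two-sided p-value ≈ 0.156
Since p ≈ 0.156 > α = 0.025, fail to reject H0; the data do not provide sufficient evidence against H0.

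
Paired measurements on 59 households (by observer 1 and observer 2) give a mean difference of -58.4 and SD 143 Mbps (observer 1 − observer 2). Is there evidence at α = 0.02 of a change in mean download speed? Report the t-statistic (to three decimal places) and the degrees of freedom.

t = -3.137, df = 58

H0: μ_d = 0; H1: μ_d ≠ 0 (paired t-test on the differences, two-sided).
t = d̄/(s_d/√n) = -58.4/(143/√59) = -3.137
df = n − 1 = 58
Two-sided p-value ≈ 0.003
Since p ≈ 0.003 < α = 0.02, reject H0; the data support H1.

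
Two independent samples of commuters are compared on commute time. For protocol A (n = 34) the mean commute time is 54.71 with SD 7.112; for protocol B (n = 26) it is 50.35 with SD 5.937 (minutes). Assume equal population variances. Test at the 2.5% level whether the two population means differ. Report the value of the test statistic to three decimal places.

2.524

Let group 1 = protocol A, group 2 = protocol B. H0: μ_1 = μ_2; H1: μ_1 ≠ μ_2 (two-sample pooled-variance t-test, two-sided).
s_p² = [(34−1)·7.112² + (26−1)·5.937²]/(34+26−2) = 43.9717
t = (54.71 − 50.35)/√[43.9717·(1/34 + 1/26)] = 2.524
df = n₁ + n₂ − 2 = 58
Two-sided p-value ≈ 0.014
Since p ≈ 0.014 < α = 0.025, reject H0; the evidence is statistically significant.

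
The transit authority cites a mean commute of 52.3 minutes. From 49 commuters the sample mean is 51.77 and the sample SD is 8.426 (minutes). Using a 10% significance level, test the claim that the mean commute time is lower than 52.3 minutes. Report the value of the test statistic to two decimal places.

H0: μ = 52.3; H1: μ < 52.3 (one-sample t-test, left-tailed).
t = (x̄ − μ₀)/(s/√n) = (51.77 − 52.3)/(8.426/√49) = -0.44
df = n − 1 = 48
p-value = P(T ≤ -0.44) ≈ 0.331
Since p ≈ 0.331 > α = 0.1, fail to reject H0; the data do not provide sufficient evidence against H0.

-0.44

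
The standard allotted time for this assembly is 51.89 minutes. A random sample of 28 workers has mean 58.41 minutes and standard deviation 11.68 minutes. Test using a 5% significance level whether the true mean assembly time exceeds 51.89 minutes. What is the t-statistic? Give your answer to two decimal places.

2.95

H0: μ = 51.89; H1: μ > 51.89 (one-sample t-test, right-tailed).
t = (x̄ − μ₀)/(s/√n) = (58.41 − 51.89)/(11.68/√28) = 2.95
df = n − 1 = 27
p-value = P(T ≥ 2.95) ≈ 0.003
Since p ≈ 0.003 < α = 0.05, reject H0; the evidence is statistically significant.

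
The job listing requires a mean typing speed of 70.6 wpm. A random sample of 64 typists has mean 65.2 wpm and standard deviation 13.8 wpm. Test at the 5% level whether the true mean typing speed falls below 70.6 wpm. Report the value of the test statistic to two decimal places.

H0: μ = 70.6; H1: μ < 70.6 (one-sample t-test, left-tailed).
t = (x̄ − μ₀)/(s/√n) = (65.2 − 70.6)/(13.8/√64) = -3.13
df = n − 1 = 63
p-value = P(T ≤ -3.13) ≈ 0.001
Since p ≈ 0.001 < α = 0.05, reject H0; the data support H1.

-3.13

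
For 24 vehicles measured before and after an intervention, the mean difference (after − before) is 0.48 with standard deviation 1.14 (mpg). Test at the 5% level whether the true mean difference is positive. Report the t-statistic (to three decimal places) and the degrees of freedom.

t = 2.063, df = 23

H0: μ_d = 0; H1: μ_d > 0 (paired t-test on the differences, right-tailed).
t = d̄/(s_d/√n) = 0.48/(1.14/√24) = 2.063
df = n − 1 = 23
p-value = P(T ≥ 2.063) ≈ 0.025
Since p ≈ 0.025 < α = 0.05, reject H0; the evidence is statistically significant.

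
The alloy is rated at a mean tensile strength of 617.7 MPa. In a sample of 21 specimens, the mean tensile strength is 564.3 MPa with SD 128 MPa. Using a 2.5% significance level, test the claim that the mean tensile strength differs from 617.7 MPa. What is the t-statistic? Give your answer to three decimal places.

-1.912

H0: μ = 617.7; H1: μ ≠ 617.7 (one-sample t-test, two-sided).
t = (x̄ − μ₀)/(s/√n) = (564.3 − 617.7)/(128/√21) = -1.912
df = n − 1 = 20
Two-sided p-value ≈ 0.0703
Since p ≈ 0.0703 > α = 0.025, fail to reject H0; the data do not provide sufficient evidence against H0.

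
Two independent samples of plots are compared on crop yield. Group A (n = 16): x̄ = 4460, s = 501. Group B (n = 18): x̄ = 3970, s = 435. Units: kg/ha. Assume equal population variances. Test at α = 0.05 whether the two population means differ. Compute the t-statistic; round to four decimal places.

Let group 1 = group A, group 2 = group B. H0: μ_1 = μ_2; H1: μ_1 ≠ μ_2 (two-sample pooled-variance t-test, two-sided).
s_p² = [(16−1)·501² + (18−1)·435²]/(16+18−2) = 218182
t = (4460 − 3970)/√[218182·(1/16 + 1/18)] = 3.0531
df = n₁ + n₂ − 2 = 32
Two-sided p-value ≈ 0.005
Since p ≈ 0.005 < α = 0.05, reject H0; the evidence is statistically significant.

3.0531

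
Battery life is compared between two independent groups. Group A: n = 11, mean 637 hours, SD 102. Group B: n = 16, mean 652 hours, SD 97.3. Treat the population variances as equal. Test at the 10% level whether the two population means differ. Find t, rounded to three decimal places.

Let group 1 = group A, group 2 = group B. H0: μ_1 = μ_2; H1: μ_1 ≠ μ_2 (two-sample pooled-variance t-test, two-sided).
s_p² = [(11−1)·102² + (16−1)·97.3²]/(11+16−2) = 9841.97
t = (637 − 652)/√[9841.97·(1/11 + 1/16)] = -0.386
df = n₁ + n₂ − 2 = 25
Two-sided p-value ≈ 0.7027
Since p ≈ 0.7027 > α = 0.1, fail to reject H0; the evidence is not statistically significant.

-0.386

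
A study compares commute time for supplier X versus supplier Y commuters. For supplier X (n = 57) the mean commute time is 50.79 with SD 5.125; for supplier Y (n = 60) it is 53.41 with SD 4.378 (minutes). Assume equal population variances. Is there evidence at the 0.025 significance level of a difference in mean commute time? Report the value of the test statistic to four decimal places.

Let group 1 = supplier X, group 2 = supplier Y. H0: μ_1 = μ_2; H1: μ_1 ≠ μ_2 (two-sample pooled-variance t-test, two-sided).
s_p² = [(57−1)·5.125² + (60−1)·4.378²]/(57+60−2) = 22.6237
t = (50.79 − 53.41)/√[22.6237·(1/57 + 1/60)] = -2.9781
df = n₁ + n₂ − 2 = 115
Two-sided p-value ≈ 0.004
Since p ≈ 0.004 < α = 0.025, reject H0; the evidence is statistically significant.

-2.9781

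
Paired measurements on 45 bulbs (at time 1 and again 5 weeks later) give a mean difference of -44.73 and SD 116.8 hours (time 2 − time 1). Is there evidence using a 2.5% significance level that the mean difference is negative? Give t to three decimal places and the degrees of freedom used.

t = -2.569, df = 44

H0: μ_d = 0; H1: μ_d < 0 (paired t-test on the differences, left-tailed).
t = d̄/(s_d/√n) = -44.73/(116.8/√45) = -2.569
df = n − 1 = 44
p-value = P(T ≤ -2.569) ≈ 0.007
Since p ≈ 0.007 < α = 0.025, reject H0; the data support H1.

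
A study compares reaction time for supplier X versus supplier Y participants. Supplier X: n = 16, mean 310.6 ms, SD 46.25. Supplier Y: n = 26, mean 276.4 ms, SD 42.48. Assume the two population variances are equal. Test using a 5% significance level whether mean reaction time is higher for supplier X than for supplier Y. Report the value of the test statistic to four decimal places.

Let group 1 = supplier X, group 2 = supplier Y. H0: μ_1 = μ_2; H1: μ_1 > μ_2 (two-sample pooled-variance t-test, right-tailed).
s_p² = [(16−1)·46.25² + (26−1)·42.48²]/(16+26−2) = 1929.99
t = (310.6 − 276.4)/√[1929.99·(1/16 + 1/26)] = 2.4500
df = n₁ + n₂ − 2 = 40
p-value = P(T ≥ 2.4500) ≈ 0.0094
Since p ≈ 0.0094 < α = 0.05, reject H0; the data support H1.

2.4500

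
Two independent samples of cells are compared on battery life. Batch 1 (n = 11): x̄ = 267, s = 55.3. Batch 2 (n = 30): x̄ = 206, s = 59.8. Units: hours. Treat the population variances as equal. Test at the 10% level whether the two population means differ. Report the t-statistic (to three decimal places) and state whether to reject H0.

Let group 1 = batch 1, group 2 = batch 2. H0: μ_1 = μ_2; H1: μ_1 ≠ μ_2 (two-sample pooled-variance t-test, two-sided).
s_p² = [(11−1)·55.3² + (30−1)·59.8²]/(11+30−2) = 3443.23
t = (267 − 206)/√[3443.23·(1/11 + 1/30)] = 2.949
df = n₁ + n₂ − 2 = 39
Two-sided p-value ≈ 0.005
Since p ≈ 0.005 < α = 0.1, reject H0; the evidence is statistically significant.

t = 2.949; reject H0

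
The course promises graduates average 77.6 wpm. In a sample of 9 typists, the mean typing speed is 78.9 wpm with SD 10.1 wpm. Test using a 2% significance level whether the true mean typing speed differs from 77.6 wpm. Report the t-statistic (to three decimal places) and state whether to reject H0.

t = 0.386; fail to reject H0

H0: μ = 77.6; H1: μ ≠ 77.6 (one-sample t-test, two-sided).
t = (x̄ − μ₀)/(s/√n) = (78.9 − 77.6)/(10.1/√9) = 0.386
df = n − 1 = 8
Two-sided p-value ≈ 0.709
Since p ≈ 0.709 > α = 0.02, fail to reject H0; the data do not provide sufficient evidence against H0.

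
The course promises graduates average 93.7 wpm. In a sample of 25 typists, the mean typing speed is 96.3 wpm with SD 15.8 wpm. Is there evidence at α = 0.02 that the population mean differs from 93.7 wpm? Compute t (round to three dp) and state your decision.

H0: μ = 93.7; H1: μ ≠ 93.7 (one-sample t-test, two-sided).
t = (x̄ − μ₀)/(s/√n) = (96.3 − 93.7)/(15.8/√25) = 0.823
df = n − 1 = 24
Two-sided p-value ≈ 0.419
Since p ≈ 0.419 > α = 0.02, fail to reject H0; the evidence is not statistically significant.

t = 0.823; fail to reject H0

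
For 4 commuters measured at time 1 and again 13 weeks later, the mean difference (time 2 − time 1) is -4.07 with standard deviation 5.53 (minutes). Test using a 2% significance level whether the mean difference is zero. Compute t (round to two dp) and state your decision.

t = -1.47; fail to reject H0

H0: μ_d = 0; H1: μ_d ≠ 0 (paired t-test on the differences, two-sided).
t = d̄/(s_d/√n) = -4.07/(5.53/√4) = -1.47
df = n − 1 = 3
Two-sided p-value ≈ 0.2374
Since p ≈ 0.2374 > α = 0.02, fail to reject H0; the evidence is not statistically significant.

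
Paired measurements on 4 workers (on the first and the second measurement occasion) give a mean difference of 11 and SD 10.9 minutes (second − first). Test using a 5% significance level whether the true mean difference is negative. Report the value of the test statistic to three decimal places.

2.018

H0: μ_d = 0; H1: μ_d < 0 (paired t-test on the differences, left-tailed).
t = d̄/(s_d/√n) = 11/(10.9/√4) = 2.018
df = n − 1 = 3
p-value = P(T ≤ 2.018) ≈ 0.9316
Since p ≈ 0.9316 > α = 0.05, fail to reject H0; the data do not provide sufficient evidence against H0.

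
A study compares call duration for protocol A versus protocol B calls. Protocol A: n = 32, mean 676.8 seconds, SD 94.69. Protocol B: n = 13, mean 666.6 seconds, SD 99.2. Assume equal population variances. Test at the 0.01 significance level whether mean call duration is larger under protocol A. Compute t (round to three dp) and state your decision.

Let group 1 = protocol A, group 2 = protocol B. H0: μ_1 = μ_2; H1: μ_1 > μ_2 (two-sample pooled-variance t-test, right-tailed).
s_p² = [(32−1)·94.69² + (13−1)·99.2²]/(32+13−2) = 9210.23
t = (676.8 − 666.6)/√[9210.23·(1/32 + 1/13)] = 0.323
df = n₁ + n₂ − 2 = 43
p-value = P(T ≥ 0.323) ≈ 0.3741
Since p ≈ 0.3741 > α = 0.01, fail to reject H0; the data do not provide sufficient evidence against H0.

t = 0.323; fail to reject H0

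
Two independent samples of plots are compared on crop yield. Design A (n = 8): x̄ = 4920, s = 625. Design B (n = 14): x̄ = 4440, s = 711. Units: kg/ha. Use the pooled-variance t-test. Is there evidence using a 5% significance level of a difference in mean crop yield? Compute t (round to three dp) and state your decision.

t = 1.588; fail to reject H0

Let group 1 = design A, group 2 = design B. H0: μ_1 = μ_2; H1: μ_1 ≠ μ_2 (two-sample pooled-variance t-test, two-sided).
s_p² = [(8−1)·625² + (14−1)·711²]/(8+14−2) = 465307
t = (4920 − 4440)/√[465307·(1/8 + 1/14)] = 1.588
df = n₁ + n₂ − 2 = 20
Two-sided p-value ≈ 0.1280
Since p ≈ 0.1280 > α = 0.05, fail to reject H0; the evidence is not statistically significant.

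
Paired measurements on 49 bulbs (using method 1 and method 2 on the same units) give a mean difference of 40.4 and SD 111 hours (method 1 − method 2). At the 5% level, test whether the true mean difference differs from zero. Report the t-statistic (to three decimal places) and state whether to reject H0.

H0: μ_d = 0; H1: μ_d ≠ 0 (paired t-test on the differences, two-sided).
t = d̄/(s_d/√n) = 40.4/(111/√49) = 2.548
df = n − 1 = 48
Two-sided p-value ≈ 0.0141
Since p ≈ 0.0141 < α = 0.05, reject H0; the data support H1.

t = 2.548; reject H0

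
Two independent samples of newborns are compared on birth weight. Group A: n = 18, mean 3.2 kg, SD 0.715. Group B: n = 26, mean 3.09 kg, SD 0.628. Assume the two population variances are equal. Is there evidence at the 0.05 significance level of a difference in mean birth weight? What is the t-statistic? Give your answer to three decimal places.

0.540

Let group 1 = group A, group 2 = group B. H0: μ_1 = μ_2; H1: μ_1 ≠ μ_2 (two-sample pooled-variance t-test, two-sided).
s_p² = [(18−1)·0.715² + (26−1)·0.628²]/(18+26−2) = 0.441677
t = (3.2 − 3.09)/√[0.441677·(1/18 + 1/26)] = 0.540
df = n₁ + n₂ − 2 = 42
Two-sided p-value ≈ 0.592
Since p ≈ 0.592 > α = 0.05, fail to reject H0; the data do not provide sufficient evidence against H0.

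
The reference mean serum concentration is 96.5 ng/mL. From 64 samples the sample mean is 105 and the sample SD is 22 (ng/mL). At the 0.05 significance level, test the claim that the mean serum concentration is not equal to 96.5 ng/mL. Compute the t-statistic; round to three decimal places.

H0: μ = 96.5; H1: μ ≠ 96.5 (one-sample t-test, two-sided).
t = (x̄ − μ₀)/(s/√n) = (105 − 96.5)/(22/√64) = 3.091
df = n − 1 = 63
Two-sided p-value ≈ 0.003
Since p ≈ 0.003 < α = 0.05, reject H0; the data support H1.

3.091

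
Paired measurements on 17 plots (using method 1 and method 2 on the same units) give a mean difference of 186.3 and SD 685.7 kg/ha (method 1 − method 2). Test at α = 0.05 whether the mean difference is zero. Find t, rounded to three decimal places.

1.120

H0: μ_d = 0; H1: μ_d ≠ 0 (paired t-test on the differences, two-sided).
t = d̄/(s_d/√n) = 186.3/(685.7/√17) = 1.120
df = n − 1 = 16
Two-sided p-value ≈ 0.2792
Since p ≈ 0.2792 > α = 0.05, fail to reject H0; the data do not provide sufficient evidence against H0.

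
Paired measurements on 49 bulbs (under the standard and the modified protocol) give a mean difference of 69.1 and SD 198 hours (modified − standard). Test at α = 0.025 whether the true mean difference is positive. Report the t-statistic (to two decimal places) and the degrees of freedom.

H0: μ_d = 0; H1: μ_d > 0 (paired t-test on the differences, right-tailed).
t = d̄/(s_d/√n) = 69.1/(198/√49) = 2.44
df = n − 1 = 48
p-value = P(T ≥ 2.44) ≈ 0.009
Since p ≈ 0.009 < α = 0.025, reject H0; the data support H1.

t = 2.44, df = 48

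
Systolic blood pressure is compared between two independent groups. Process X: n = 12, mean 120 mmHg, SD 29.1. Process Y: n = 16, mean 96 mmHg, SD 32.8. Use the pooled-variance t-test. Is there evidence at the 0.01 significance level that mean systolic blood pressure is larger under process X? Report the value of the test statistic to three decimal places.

2.009

Let group 1 = process X, group 2 = process Y. H0: μ_1 = μ_2; H1: μ_1 > μ_2 (two-sample pooled-variance t-test, right-tailed).
s_p² = [(12−1)·29.1² + (16−1)·32.8²]/(12+16−2) = 978.943
t = (120 − 96)/√[978.943·(1/12 + 1/16)] = 2.009
df = n₁ + n₂ − 2 = 26
p-value = P(T ≥ 2.009) ≈ 0.0275
Since p ≈ 0.0275 > α = 0.01, fail to reject H0; the data do not provide sufficient evidence against H0.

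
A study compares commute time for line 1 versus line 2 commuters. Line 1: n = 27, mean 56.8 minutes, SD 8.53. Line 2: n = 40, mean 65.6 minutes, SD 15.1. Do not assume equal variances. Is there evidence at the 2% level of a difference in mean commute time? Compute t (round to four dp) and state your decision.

t = -3.0372; reject H0

Let group 1 = line 1, group 2 = line 2. H0: μ_1 = μ_2; H1: μ_1 ≠ μ_2 (Welch's two-sample t-test, two-sided).
t = (x̄_1 − x̄_2)/√(s_1²/n_1 + s_2²/n_2) = (56.8 − 65.6)/√(8.53²/27 + 15.1²/40) = -3.0372
Welch–Satterthwaite df ≈ 63.35
Two-sided p-value ≈ 0.003
Since p ≈ 0.003 < α = 0.02, reject H0; the evidence is statistically significant.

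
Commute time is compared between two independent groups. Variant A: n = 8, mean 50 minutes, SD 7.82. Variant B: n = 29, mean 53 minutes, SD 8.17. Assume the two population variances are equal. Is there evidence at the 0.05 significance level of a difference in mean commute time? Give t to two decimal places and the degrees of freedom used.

t = -0.93, df = 35

Let group 1 = variant A, group 2 = variant B. H0: μ_1 = μ_2; H1: μ_1 ≠ μ_2 (two-sample pooled-variance t-test, two-sided).
s_p² = [(8−1)·7.82² + (29−1)·8.17²]/(8+29−2) = 65.6296
t = (50 − 53)/√[65.6296·(1/8 + 1/29)] = -0.93
df = n₁ + n₂ − 2 = 35
Two-sided p-value ≈ 0.3601
Since p ≈ 0.3601 > α = 0.05, fail to reject H0; the data do not provide sufficient evidence against H0.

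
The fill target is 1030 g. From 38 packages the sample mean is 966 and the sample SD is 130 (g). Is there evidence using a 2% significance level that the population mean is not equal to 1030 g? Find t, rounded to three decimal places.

-3.035

H0: μ = 1030; H1: μ ≠ 1030 (one-sample t-test, two-sided).
t = (x̄ − μ₀)/(s/√n) = (966 − 1030)/(130/√38) = -3.035
df = n − 1 = 37
Two-sided p-value ≈ 0.0044
Since p ≈ 0.0044 < α = 0.02, reject H0; the evidence is statistically significant.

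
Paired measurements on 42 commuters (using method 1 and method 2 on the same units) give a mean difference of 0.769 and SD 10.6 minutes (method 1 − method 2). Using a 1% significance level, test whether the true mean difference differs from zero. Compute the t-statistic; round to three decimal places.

H0: μ_d = 0; H1: μ_d ≠ 0 (paired t-test on the differences, two-sided).
t = d̄/(s_d/√n) = 0.769/(10.6/√42) = 0.470
df = n − 1 = 41
Two-sided p-value ≈ 0.641
Since p ≈ 0.641 > α = 0.01, fail to reject H0; the evidence is not statistically significant.

0.470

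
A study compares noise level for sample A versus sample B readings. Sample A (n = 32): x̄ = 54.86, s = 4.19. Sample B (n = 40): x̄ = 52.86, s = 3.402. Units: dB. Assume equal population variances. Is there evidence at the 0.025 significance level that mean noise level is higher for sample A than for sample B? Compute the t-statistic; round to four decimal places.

Let group 1 = sample A, group 2 = sample B. H0: μ_1 = μ_2; H1: μ_1 > μ_2 (two-sample pooled-variance t-test, right-tailed).
s_p² = [(32−1)·4.19² + (40−1)·3.402²]/(32+40−2) = 14.223
t = (54.86 − 52.86)/√[14.223·(1/32 + 1/40)] = 2.2360
df = n₁ + n₂ − 2 = 70
p-value = P(T ≥ 2.2360) ≈ 0.0143
Since p ≈ 0.0143 < α = 0.025, reject H0; the evidence is statistically significant.

2.2360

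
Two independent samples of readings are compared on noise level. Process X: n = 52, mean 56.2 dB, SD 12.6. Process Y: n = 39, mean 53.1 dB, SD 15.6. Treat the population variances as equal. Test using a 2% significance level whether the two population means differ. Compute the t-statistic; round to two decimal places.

Let group 1 = process X, group 2 = process Y. H0: μ_1 = μ_2; H1: μ_1 ≠ μ_2 (two-sample pooled-variance t-test, two-sided).
s_p² = [(52−1)·12.6² + (39−1)·15.6²]/(52+39−2) = 194.881
t = (56.2 − 53.1)/√[194.881·(1/52 + 1/39)] = 1.05
df = n₁ + n₂ − 2 = 89
Two-sided p-value ≈ 0.2973
Since p ≈ 0.2973 > α = 0.02, fail to reject H0; the data do not provide sufficient evidence against H0.

1.05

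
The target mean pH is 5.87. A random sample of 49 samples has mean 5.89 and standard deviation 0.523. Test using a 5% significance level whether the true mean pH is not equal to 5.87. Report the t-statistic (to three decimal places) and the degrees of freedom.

H0: μ = 5.87; H1: μ ≠ 5.87 (one-sample t-test, two-sided).
t = (x̄ − μ₀)/(s/√n) = (5.89 − 5.87)/(0.523/√49) = 0.268
df = n − 1 = 48
Two-sided p-value ≈ 0.7901
Since p ≈ 0.7901 > α = 0.05, fail to reject H0; the evidence is not statistically significant.

t = 0.268, df = 48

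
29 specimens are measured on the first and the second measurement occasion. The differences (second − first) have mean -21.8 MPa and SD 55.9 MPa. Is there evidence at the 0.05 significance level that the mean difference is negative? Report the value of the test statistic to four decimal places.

-2.1001

H0: μ_d = 0; H1: μ_d < 0 (paired t-test on the differences, left-tailed).
t = d̄/(s_d/√n) = -21.8/(55.9/√29) = -2.1001
df = n − 1 = 28
p-value = P(T ≤ -2.1001) ≈ 0.022
Since p ≈ 0.022 < α = 0.05, reject H0; the evidence is statistically significant.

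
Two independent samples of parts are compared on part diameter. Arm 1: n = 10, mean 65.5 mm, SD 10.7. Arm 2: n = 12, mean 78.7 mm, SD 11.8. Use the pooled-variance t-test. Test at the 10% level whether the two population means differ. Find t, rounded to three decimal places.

Let group 1 = arm 1, group 2 = arm 2. H0: μ_1 = μ_2; H1: μ_1 ≠ μ_2 (two-sample pooled-variance t-test, two-sided).
s_p² = [(10−1)·10.7² + (12−1)·11.8²]/(10+12−2) = 128.103
t = (65.5 − 78.7)/√[128.103·(1/10 + 1/12)] = -2.724
df = n₁ + n₂ − 2 = 20
Two-sided p-value ≈ 0.0131
Since p ≈ 0.0131 < α = 0.1, reject H0; the evidence is statistically significant.

-2.724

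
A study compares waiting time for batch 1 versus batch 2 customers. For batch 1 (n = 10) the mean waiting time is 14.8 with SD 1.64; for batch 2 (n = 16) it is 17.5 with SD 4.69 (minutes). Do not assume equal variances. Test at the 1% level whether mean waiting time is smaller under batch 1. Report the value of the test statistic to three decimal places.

Let group 1 = batch 1, group 2 = batch 2. H0: μ_1 = μ_2; H1: μ_1 < μ_2 (Welch's two-sample t-test, left-tailed).
t = (x̄_1 − x̄_2)/√(s_1²/n_1 + s_2²/n_2) = (14.8 − 17.5)/√(1.64²/10 + 4.69²/16) = -2.106
Welch–Satterthwaite df ≈ 20.16
p-value = P(T ≤ -2.106) ≈ 0.024
Since p ≈ 0.024 > α = 0.01, fail to reject H0; the evidence is not statistically significant.

-2.106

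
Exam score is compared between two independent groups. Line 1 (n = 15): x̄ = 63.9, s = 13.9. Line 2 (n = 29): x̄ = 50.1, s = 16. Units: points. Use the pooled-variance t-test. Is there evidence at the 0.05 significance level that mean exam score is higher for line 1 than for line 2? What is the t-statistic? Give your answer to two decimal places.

2.83

Let group 1 = line 1, group 2 = line 2. H0: μ_1 = μ_2; H1: μ_1 > μ_2 (two-sample pooled-variance t-test, right-tailed).
s_p² = [(15−1)·13.9² + (29−1)·16²]/(15+29−2) = 235.07
t = (63.9 − 50.1)/√[235.07·(1/15 + 1/29)] = 2.83
df = n₁ + n₂ − 2 = 42
p-value = P(T ≥ 2.83) ≈ 0.004
Since p ≈ 0.004 < α = 0.05, reject H0; the data support H1.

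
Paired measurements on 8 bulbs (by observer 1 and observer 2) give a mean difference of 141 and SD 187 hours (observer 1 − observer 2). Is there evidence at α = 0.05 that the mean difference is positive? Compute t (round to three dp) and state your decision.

t = 2.133; reject H0

H0: μ_d = 0; H1: μ_d > 0 (paired t-test on the differences, right-tailed).
t = d̄/(s_d/√n) = 141/(187/√8) = 2.133
df = n − 1 = 7
p-value = P(T ≥ 2.133) ≈ 0.0352
Since p ≈ 0.0352 < α = 0.05, reject H0; the data support H1.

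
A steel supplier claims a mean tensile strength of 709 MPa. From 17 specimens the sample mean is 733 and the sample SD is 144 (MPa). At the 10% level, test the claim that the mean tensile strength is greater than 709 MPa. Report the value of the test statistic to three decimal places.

0.687

H0: μ = 709; H1: μ > 709 (one-sample t-test, right-tailed).
t = (x̄ − μ₀)/(s/√n) = (733 − 709)/(144/√17) = 0.687
df = n − 1 = 16
p-value = P(T ≥ 0.687) ≈ 0.251
Since p ≈ 0.251 > α = 0.1, fail to reject H0; the evidence is not statistically significant.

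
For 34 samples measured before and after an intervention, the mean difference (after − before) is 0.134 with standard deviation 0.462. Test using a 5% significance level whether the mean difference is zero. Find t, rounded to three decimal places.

H0: μ_d = 0; H1: μ_d ≠ 0 (paired t-test on the differences, two-sided).
t = d̄/(s_d/√n) = 0.134/(0.462/√34) = 1.691
df = n − 1 = 33
Two-sided p-value ≈ 0.1002
Since p ≈ 0.1002 > α = 0.05, fail to reject H0; the data do not provide sufficient evidence against H0.

1.691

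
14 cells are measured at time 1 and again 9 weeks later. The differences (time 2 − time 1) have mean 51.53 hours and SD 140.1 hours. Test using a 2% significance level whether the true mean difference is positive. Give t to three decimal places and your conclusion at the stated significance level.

H0: μ_d = 0; H1: μ_d > 0 (paired t-test on the differences, right-tailed).
t = d̄/(s_d/√n) = 51.53/(140.1/√14) = 1.376
df = n − 1 = 13
p-value = P(T ≥ 1.376) ≈ 0.096
Since p ≈ 0.096 > α = 0.02, fail to reject H0; the evidence is not statistically significant.

t = 1.376; fail to reject H0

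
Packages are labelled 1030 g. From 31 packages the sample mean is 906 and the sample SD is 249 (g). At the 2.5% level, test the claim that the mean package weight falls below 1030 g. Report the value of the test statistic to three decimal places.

H0: μ = 1030; H1: μ < 1030 (one-sample t-test, left-tailed).
t = (x̄ − μ₀)/(s/√n) = (906 − 1030)/(249/√31) = -2.773
df = n − 1 = 30
p-value = P(T ≤ -2.773) ≈ 0.005
Since p ≈ 0.005 < α = 0.025, reject H0; the data support H1.

-2.773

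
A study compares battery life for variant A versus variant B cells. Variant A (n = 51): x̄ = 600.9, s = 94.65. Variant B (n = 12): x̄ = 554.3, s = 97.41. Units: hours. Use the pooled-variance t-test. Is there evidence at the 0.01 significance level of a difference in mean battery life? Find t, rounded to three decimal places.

1.526

Let group 1 = variant A, group 2 = variant B. H0: μ_1 = μ_2; H1: μ_1 ≠ μ_2 (two-sample pooled-variance t-test, two-sided).
s_p² = [(51−1)·94.65² + (12−1)·97.41²]/(51+12−2) = 9054.21
t = (600.9 − 554.3)/√[9054.21·(1/51 + 1/12)] = 1.526
df = n₁ + n₂ − 2 = 61
Two-sided p-value ≈ 0.1321
Since p ≈ 0.1321 > α = 0.01, fail to reject H0; the evidence is not statistically significant.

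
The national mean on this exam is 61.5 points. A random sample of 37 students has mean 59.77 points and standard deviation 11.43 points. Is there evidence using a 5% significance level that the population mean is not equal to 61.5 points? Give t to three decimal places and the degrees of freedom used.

H0: μ = 61.5; H1: μ ≠ 61.5 (one-sample t-test, two-sided).
t = (x̄ − μ₀)/(s/√n) = (59.77 − 61.5)/(11.43/√37) = -0.921
df = n − 1 = 36
Two-sided p-value ≈ 0.363
Since p ≈ 0.363 > α = 0.05, fail to reject H0; the data do not provide sufficient evidence against H0.

t = -0.921, df = 36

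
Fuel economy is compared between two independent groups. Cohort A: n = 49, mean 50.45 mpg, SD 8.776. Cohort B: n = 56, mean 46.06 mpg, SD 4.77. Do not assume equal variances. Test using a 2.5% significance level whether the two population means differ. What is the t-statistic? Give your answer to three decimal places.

3.121

Let group 1 = cohort A, group 2 = cohort B. H0: μ_1 = μ_2; H1: μ_1 ≠ μ_2 (Welch's two-sample t-test, two-sided).
t = (x̄_1 − x̄_2)/√(s_1²/n_1 + s_2²/n_2) = (50.45 − 46.06)/√(8.776²/49 + 4.77²/56) = 3.121
Welch–Satterthwaite df ≈ 71.83
Two-sided p-value ≈ 0.003
Since p ≈ 0.003 < α = 0.025, reject H0; the data support H1.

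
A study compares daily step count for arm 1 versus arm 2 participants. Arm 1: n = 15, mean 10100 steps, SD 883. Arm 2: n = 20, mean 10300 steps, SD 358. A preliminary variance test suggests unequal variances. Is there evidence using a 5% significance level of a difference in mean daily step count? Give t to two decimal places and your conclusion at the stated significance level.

Let group 1 = arm 1, group 2 = arm 2. H0: μ_1 = μ_2; H1: μ_1 ≠ μ_2 (Welch's two-sample t-test, two-sided).
t = (x̄_1 − x̄_2)/√(s_1²/n_1 + s_2²/n_2) = (10100 − 10300)/√(883²/15 + 358²/20) = -0.83
Welch–Satterthwaite df ≈ 17.47
Two-sided p-value ≈ 0.419
Since p ≈ 0.419 > α = 0.05, fail to reject H0; the evidence is not statistically significant.

t = -0.83; fail to reject H0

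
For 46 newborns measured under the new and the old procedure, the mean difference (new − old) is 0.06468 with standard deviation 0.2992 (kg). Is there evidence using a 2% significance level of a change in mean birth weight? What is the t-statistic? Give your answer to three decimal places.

H0: μ_d = 0; H1: μ_d ≠ 0 (paired t-test on the differences, two-sided).
t = d̄/(s_d/√n) = 0.06468/(0.2992/√46) = 1.466
df = n − 1 = 45
Two-sided p-value ≈ 0.150
Since p ≈ 0.150 > α = 0.02, fail to reject H0; the evidence is not statistically significant.

1.466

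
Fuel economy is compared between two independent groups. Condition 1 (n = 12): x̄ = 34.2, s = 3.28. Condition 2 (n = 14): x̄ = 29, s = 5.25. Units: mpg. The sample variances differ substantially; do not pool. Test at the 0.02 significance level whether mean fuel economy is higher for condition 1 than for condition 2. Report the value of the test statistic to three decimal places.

Let group 1 = condition 1, group 2 = condition 2. H0: μ_1 = μ_2; H1: μ_1 > μ_2 (Welch's two-sample t-test, right-tailed).
t = (x̄_1 − x̄_2)/√(s_1²/n_1 + s_2²/n_2) = (34.2 − 29)/√(3.28²/12 + 5.25²/14) = 3.072
Welch–Satterthwaite df ≈ 22.12
p-value = P(T ≥ 3.072) ≈ 0.003
Since p ≈ 0.003 < α = 0.02, reject H0; the data support H1.

3.072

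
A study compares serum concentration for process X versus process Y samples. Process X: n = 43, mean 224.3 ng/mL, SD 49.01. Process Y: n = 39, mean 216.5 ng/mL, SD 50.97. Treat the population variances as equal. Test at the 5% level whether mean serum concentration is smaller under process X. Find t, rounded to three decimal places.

Let group 1 = process X, group 2 = process Y. H0: μ_1 = μ_2; H1: μ_1 < μ_2 (two-sample pooled-variance t-test, left-tailed).
s_p² = [(43−1)·49.01² + (39−1)·50.97²]/(43+39−2) = 2495.06
t = (224.3 − 216.5)/√[2495.06·(1/43 + 1/39)] = 0.706
df = n₁ + n₂ − 2 = 80
p-value = P(T ≤ 0.706) ≈ 0.7589
Since p ≈ 0.7589 > α = 0.05, fail to reject H0; the data do not provide sufficient evidence against H0.

0.706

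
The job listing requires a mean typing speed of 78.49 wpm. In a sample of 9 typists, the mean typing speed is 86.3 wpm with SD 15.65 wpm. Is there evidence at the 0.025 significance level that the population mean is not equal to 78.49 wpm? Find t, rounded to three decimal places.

1.497

H0: μ = 78.49; H1: μ ≠ 78.49 (one-sample t-test, two-sided).
t = (x̄ − μ₀)/(s/√n) = (86.3 − 78.49)/(15.65/√9) = 1.497
df = n − 1 = 8
Two-sided p-value ≈ 0.173
Since p ≈ 0.173 > α = 0.025, fail to reject H0; the data do not provide sufficient evidence against H0.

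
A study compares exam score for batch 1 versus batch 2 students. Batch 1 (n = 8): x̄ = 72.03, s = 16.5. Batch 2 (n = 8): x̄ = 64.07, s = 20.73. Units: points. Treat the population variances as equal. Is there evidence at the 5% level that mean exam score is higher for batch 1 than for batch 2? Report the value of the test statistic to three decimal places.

Let group 1 = batch 1, group 2 = batch 2. H0: μ_1 = μ_2; H1: μ_1 > μ_2 (two-sample pooled-variance t-test, right-tailed).
s_p² = [(8−1)·16.5² + (8−1)·20.73²]/(8+8−2) = 350.991
t = (72.03 − 64.07)/√[350.991·(1/8 + 1/8)] = 0.850
df = n₁ + n₂ − 2 = 14
p-value = P(T ≥ 0.850) ≈ 0.2049
Since p ≈ 0.2049 > α = 0.05, fail to reject H0; the evidence is not statistically significant.

0.850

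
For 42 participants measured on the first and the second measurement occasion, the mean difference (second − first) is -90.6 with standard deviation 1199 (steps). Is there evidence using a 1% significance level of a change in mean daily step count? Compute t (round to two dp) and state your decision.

H0: μ_d = 0; H1: μ_d ≠ 0 (paired t-test on the differences, two-sided).
t = d̄/(s_d/√n) = -90.6/(1199/√42) = -0.49
df = n − 1 = 41
Two-sided p-value ≈ 0.627
Since p ≈ 0.627 > α = 0.01, fail to reject H0; the evidence is not statistically significant.

t = -0.49; fail to reject H0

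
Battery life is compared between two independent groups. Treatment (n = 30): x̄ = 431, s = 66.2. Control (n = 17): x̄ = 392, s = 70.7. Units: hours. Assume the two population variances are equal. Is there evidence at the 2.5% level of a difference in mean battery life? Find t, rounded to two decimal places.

Let group 1 = treatment, group 2 = control. H0: μ_1 = μ_2; H1: μ_1 ≠ μ_2 (two-sample pooled-variance t-test, two-sided).
s_p² = [(30−1)·66.2² + (17−1)·70.7²]/(30+17−2) = 4601.48
t = (431 − 392)/√[4601.48·(1/30 + 1/17)] = 1.89
df = n₁ + n₂ − 2 = 45
Two-sided p-value ≈ 0.0647
Since p ≈ 0.0647 > α = 0.025, fail to reject H0; the evidence is not statistically significant.

1.89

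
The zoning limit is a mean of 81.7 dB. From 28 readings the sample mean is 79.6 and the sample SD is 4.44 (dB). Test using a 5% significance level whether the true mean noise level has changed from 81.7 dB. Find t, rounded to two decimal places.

-2.50

H0: μ = 81.7; H1: μ ≠ 81.7 (one-sample t-test, two-sided).
t = (x̄ − μ₀)/(s/√n) = (79.6 − 81.7)/(4.44/√28) = -2.50
df = n − 1 = 27
Two-sided p-value ≈ 0.0187
Since p ≈ 0.0187 < α = 0.05, reject H0; the data support H1.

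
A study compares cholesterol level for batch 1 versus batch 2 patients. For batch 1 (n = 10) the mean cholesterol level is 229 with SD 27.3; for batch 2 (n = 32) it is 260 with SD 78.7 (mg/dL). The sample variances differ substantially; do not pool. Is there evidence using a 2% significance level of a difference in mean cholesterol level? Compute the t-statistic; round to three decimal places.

Let group 1 = batch 1, group 2 = batch 2. H0: μ_1 = μ_2; H1: μ_1 ≠ μ_2 (Welch's two-sample t-test, two-sided).
t = (x̄_1 − x̄_2)/√(s_1²/n_1 + s_2²/n_2) = (229 − 260)/√(27.3²/10 + 78.7²/32) = -1.893
Welch–Satterthwaite df ≈ 39.37
Two-sided p-value ≈ 0.0657
Since p ≈ 0.0657 > α = 0.02, fail to reject H0; the data do not provide sufficient evidence against H0.

-1.893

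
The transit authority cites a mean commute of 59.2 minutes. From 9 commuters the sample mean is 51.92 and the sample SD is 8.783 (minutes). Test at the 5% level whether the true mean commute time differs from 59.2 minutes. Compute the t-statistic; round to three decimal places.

H0: μ = 59.2; H1: μ ≠ 59.2 (one-sample t-test, two-sided).
t = (x̄ − μ₀)/(s/√n) = (51.92 − 59.2)/(8.783/√9) = -2.487
df = n − 1 = 8
Two-sided p-value ≈ 0.0377
Since p ≈ 0.0377 < α = 0.05, reject H0; the data support H1.

-2.487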